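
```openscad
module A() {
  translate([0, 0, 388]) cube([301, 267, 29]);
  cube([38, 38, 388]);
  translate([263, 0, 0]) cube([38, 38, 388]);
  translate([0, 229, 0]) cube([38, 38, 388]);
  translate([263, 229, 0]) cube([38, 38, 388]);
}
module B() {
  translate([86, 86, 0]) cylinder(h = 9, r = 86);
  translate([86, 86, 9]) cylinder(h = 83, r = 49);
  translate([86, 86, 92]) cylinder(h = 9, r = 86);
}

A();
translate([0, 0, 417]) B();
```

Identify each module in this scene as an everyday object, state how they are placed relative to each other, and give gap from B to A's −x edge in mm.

The spool's min-x is at 0; the stool's min-x is 0; gap = 0 mm.

A is a stool. B is a spool. The spool is on top of the stool. The gap from the spool to the stool's −x edge is 0 mm.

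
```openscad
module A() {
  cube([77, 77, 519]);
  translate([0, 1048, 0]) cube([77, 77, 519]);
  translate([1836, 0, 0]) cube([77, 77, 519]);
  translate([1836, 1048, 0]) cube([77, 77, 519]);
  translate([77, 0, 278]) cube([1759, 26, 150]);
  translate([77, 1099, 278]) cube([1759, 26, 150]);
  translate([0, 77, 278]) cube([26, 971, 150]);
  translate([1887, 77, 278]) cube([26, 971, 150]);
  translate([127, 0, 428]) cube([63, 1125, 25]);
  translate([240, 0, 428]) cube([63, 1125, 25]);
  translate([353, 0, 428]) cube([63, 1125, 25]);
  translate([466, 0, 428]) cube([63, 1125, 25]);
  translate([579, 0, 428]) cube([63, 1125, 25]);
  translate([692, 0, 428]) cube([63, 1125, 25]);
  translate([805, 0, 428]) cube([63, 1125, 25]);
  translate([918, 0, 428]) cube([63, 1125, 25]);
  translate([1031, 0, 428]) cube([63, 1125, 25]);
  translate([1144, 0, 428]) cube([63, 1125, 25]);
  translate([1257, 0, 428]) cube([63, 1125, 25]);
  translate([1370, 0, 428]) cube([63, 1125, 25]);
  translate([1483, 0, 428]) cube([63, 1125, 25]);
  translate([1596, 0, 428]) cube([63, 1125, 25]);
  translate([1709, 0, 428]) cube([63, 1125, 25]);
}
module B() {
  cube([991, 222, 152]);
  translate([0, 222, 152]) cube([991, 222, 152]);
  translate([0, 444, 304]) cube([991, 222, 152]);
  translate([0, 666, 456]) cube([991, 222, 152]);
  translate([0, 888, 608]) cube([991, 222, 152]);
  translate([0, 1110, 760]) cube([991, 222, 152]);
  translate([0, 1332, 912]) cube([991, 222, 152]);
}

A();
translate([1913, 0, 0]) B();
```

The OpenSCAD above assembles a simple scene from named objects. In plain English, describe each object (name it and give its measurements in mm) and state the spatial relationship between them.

A is a bed frame 1913 mm long (x) by 1125 mm wide (y). Four 77×77 mm corner posts, 519 mm tall, at the corners of the footprint. Four rails of 26 mm thickness and 150 mm height run between adjacent posts with their undersides at z = 278 mm, their outer faces flush with the outside of the frame (the two x-running rails run between the posts' inner faces; the two y-running rails run between the posts' inner faces). 15 slats, each 63 mm wide (x) and 25 mm thick, lie across the top of the two x-running rails, running the full 1125 mm width of the frame in y; the slats are evenly spaced along x between the inner faces of the end posts with equal gaps (rounded down to the nearest mm) at the −x end and between each pair — any rounding remainder accumulates at the +x end.

B is a straight staircase of 7 solid steps. Each step is 991 mm wide (x), 222 mm deep (y, the going) and 152 mm tall (the rise). The first step rests on the floor; each subsequent step sits one going further in +y and one rise higher in +z, directly behind and above the previous step with no overlap.

The staircase is against the bed frame's +x side, with their −y faces flush.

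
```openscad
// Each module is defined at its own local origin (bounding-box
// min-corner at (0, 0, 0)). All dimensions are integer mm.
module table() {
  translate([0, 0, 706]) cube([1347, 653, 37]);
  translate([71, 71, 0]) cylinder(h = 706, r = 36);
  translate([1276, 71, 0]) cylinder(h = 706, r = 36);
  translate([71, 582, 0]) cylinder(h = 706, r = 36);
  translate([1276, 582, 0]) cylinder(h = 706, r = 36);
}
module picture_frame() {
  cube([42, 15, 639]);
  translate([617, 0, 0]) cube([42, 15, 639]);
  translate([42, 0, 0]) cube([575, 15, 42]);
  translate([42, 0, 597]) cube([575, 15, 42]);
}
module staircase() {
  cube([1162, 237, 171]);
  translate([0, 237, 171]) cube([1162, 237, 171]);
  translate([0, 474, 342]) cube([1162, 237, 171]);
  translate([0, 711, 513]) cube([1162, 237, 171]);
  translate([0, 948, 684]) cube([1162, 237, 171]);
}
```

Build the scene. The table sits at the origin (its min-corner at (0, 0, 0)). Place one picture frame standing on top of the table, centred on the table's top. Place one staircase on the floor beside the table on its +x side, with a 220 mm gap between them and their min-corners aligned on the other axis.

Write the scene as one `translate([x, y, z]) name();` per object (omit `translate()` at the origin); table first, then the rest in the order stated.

table();
translate([344, 319, 743]) picture_frame();
translate([1567, 0, 0]) staircase();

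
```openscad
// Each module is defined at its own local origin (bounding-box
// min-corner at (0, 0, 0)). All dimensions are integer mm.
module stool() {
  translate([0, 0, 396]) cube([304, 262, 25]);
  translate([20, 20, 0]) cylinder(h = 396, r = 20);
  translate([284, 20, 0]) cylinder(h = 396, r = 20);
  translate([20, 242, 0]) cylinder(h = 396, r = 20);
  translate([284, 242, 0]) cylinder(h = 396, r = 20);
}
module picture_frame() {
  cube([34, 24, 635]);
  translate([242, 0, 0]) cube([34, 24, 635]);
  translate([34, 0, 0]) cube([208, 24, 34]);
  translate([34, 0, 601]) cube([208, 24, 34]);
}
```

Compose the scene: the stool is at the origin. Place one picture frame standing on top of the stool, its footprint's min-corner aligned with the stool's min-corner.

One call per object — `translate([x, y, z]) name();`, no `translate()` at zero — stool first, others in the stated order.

stool();
translate([0, 0, 421]) picture_frame();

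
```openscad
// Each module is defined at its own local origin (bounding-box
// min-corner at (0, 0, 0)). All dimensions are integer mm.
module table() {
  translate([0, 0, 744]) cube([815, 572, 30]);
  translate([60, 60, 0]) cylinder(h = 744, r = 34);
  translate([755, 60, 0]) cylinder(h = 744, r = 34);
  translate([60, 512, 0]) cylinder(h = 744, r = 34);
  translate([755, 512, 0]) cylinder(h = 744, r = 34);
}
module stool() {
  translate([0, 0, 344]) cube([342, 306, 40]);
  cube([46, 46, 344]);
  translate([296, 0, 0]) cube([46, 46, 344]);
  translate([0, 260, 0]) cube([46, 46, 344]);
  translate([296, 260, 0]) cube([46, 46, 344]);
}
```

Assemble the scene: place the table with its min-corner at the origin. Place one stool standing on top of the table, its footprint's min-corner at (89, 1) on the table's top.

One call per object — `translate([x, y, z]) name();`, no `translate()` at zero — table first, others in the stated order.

table();
translate([89, 1, 774]) stool();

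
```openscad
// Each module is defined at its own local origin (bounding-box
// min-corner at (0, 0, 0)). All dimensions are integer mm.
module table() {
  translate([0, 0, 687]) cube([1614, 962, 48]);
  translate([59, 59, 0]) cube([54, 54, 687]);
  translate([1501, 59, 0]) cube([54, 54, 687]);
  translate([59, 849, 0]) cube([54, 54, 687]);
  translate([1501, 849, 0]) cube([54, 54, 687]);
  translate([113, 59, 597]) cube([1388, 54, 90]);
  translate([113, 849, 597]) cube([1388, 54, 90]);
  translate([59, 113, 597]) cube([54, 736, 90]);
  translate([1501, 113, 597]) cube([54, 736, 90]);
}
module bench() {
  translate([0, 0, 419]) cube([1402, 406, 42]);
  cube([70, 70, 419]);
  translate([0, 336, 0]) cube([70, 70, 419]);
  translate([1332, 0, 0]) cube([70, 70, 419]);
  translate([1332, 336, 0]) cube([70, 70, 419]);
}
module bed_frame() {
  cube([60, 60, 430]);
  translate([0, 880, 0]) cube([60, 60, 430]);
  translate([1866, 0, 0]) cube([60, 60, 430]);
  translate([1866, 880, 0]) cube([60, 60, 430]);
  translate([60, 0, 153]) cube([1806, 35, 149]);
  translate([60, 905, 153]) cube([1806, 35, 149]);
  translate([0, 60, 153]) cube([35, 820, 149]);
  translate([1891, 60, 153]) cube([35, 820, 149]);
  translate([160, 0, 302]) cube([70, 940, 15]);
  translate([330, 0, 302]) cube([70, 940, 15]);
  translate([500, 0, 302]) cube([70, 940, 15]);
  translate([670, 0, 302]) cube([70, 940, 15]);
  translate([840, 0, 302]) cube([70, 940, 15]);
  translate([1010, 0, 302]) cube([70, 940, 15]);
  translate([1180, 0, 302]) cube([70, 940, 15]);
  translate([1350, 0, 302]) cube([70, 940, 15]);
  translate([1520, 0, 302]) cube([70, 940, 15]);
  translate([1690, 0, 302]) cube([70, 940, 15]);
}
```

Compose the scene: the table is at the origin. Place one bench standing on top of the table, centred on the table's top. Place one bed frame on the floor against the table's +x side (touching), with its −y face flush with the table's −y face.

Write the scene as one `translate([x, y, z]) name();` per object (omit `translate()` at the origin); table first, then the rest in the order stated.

table();
translate([106, 278, 735]) bench();
translate([1614, 0, 0]) bed_frame();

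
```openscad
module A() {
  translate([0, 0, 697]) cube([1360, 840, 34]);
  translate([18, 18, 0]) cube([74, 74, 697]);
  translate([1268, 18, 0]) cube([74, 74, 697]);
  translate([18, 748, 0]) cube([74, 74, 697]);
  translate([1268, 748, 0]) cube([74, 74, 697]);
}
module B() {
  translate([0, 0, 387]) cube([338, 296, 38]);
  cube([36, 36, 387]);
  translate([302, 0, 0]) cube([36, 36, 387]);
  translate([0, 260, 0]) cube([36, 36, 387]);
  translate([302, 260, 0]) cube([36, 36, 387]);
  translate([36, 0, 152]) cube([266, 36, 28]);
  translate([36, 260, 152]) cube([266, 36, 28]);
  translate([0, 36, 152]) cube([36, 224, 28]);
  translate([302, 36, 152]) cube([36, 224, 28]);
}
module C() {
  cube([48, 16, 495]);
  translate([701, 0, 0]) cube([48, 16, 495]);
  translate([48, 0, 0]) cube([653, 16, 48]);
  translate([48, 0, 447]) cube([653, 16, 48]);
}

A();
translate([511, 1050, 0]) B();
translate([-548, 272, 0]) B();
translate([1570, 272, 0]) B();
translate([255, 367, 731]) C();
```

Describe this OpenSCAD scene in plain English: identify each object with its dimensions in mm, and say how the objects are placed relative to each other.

A is a table: top 1360 mm (x) × 840 mm (y), 34 mm thick, upper face at z = 731 mm, on four 74×74 mm square legs, each inset 18 mm from the nearest pair of top edges, running from z = 0 to the bottom of the top.

B is a four-legged stool. The seat is a 338×296×38 mm slab whose top surface is at z = 425 mm; four square legs, each 36×36 mm in cross-section, run from the floor (z = 0) to the underside of the seat, each flush with a corner of the seat. Four stretchers, 36 mm wide and 28 mm tall, connect adjacent legs with their undersides at z = 152 mm, each running between the inner faces of the legs it joins and aligned with the legs' outer faces on the other axis.

C is a picture frame with a 653×399 mm rectangular opening (x by z) and a uniform 48 mm border on every side. Frame depth is 16 mm along y. It is built from two vertical stiles running the full outside height and two horizontal rails spanning the gap between the stiles.

Three stools sit around the table at the +y, −x, +x sides. The picture frame is on top of the table.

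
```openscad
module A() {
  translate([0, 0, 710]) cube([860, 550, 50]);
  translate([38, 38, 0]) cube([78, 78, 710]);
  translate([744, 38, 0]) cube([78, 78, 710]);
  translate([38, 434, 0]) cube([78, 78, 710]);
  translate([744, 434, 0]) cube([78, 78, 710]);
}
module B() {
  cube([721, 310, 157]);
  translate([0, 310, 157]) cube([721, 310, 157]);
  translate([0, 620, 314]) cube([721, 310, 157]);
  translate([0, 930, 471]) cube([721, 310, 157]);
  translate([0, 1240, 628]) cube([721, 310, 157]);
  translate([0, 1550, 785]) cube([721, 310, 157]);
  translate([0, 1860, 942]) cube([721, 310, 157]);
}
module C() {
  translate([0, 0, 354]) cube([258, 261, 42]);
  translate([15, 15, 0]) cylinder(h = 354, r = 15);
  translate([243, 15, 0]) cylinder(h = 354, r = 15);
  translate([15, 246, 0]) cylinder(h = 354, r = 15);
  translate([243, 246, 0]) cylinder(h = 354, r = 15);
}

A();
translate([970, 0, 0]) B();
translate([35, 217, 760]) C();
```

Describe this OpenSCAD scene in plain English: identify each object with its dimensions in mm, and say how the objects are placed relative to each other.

A is a rectangular dining table. The top is 860×550×50 mm with its upper surface at z = 760 mm. It stands on four 78×78 mm square legs, each inset 38 mm from the nearest pair of top edges, running from the floor to the underside of the top.

B is a run of 7 identical solid stair steps. Each tread is 721×310 mm and each step block is 157 mm high. Step 1 rests on the floor; step k is offset from step 1 by (k−1)×310 mm in y and (k−1)×157 mm in z.

C is a simple wooden stool: a rectangular seat 258 mm (x) by 261 mm (y), 42 mm thick, top face at z = 396 mm, on four round legs, each 30 mm in diameter. The legs rest on z = 0, each leg's axis is inset half a diameter from the nearest pair of seat edges (so the leg's bounding box is flush with the corner).

The staircase is on the floor beside the table on its +x side. The stool is on top of the table.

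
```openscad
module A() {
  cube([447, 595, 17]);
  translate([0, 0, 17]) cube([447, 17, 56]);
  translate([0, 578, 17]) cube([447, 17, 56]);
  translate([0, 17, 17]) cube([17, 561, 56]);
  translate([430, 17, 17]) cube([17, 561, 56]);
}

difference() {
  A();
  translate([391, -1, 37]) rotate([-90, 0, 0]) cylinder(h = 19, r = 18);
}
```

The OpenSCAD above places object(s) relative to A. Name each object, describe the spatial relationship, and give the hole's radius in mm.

The subtracted cylinder has r = 18 mm.

A is an open box. The open box has a circular hole through its front wall. The hole's radius is 18 mm.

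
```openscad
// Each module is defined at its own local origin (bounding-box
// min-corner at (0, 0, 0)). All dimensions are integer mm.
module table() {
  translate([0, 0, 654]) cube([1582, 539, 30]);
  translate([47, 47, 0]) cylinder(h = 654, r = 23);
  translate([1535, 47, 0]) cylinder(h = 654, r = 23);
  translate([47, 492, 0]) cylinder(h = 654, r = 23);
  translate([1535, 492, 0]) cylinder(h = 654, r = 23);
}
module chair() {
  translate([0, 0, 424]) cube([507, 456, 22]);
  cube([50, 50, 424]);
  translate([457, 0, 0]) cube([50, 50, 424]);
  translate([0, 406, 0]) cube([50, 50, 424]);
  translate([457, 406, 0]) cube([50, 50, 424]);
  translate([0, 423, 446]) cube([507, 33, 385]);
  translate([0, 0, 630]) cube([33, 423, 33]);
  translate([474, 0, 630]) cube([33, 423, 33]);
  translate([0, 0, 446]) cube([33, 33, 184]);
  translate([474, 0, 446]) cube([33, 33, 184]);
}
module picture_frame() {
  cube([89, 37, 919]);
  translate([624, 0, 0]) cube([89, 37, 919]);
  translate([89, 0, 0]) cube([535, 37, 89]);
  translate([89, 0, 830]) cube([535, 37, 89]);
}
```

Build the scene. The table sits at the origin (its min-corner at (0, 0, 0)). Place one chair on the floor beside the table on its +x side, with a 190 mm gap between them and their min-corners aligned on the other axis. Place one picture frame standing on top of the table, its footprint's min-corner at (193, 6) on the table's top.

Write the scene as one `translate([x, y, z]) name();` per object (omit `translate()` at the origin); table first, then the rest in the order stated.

table();
translate([1772, 0, 0]) chair();
translate([193, 6, 684]) picture_frame();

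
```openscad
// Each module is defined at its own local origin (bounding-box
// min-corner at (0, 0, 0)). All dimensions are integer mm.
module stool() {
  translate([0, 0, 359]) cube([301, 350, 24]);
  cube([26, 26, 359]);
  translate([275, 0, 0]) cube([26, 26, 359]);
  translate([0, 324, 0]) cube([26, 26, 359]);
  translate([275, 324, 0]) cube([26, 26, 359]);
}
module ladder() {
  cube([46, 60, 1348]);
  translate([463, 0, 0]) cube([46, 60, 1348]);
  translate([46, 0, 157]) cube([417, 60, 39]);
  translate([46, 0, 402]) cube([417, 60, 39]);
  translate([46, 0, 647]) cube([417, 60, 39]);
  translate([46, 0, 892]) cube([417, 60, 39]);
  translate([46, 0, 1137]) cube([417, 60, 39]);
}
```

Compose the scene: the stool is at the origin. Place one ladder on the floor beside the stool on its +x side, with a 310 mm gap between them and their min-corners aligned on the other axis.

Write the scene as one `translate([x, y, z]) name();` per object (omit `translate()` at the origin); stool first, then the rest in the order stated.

stool();
translate([611, 0, 0]) ladder();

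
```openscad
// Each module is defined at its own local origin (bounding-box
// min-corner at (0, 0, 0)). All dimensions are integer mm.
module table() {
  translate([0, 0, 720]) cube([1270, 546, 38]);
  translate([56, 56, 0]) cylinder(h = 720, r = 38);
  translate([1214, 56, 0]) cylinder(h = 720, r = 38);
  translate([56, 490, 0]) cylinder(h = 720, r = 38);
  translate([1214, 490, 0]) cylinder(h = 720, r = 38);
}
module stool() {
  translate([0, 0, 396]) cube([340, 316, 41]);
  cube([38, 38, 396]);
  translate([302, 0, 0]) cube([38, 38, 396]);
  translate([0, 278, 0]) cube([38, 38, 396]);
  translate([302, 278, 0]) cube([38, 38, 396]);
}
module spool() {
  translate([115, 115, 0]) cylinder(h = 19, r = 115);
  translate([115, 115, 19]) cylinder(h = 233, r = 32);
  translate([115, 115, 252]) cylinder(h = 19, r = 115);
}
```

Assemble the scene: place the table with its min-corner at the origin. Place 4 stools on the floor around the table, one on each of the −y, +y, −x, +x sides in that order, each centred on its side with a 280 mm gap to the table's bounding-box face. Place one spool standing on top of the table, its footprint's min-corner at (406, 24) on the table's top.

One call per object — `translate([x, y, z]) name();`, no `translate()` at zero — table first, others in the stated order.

table();
translate([465, -596, 0]) stool();
translate([465, 826, 0]) stool();
translate([-620, 115, 0]) stool();
translate([1550, 115, 0]) stool();
translate([406, 24, 758]) spool();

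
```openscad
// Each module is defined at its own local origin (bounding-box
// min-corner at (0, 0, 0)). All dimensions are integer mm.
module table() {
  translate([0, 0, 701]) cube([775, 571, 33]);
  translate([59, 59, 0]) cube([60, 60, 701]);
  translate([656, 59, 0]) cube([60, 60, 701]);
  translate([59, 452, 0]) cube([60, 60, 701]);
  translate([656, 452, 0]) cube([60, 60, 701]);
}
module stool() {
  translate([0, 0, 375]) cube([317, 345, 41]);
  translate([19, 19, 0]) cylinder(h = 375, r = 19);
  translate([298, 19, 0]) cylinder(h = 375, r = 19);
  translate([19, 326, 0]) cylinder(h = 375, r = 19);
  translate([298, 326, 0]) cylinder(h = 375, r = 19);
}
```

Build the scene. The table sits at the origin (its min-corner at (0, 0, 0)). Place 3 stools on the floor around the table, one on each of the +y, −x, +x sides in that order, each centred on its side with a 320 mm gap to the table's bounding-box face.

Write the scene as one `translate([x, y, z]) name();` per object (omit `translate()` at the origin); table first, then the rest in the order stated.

table();
translate([229, 891, 0]) stool();
translate([-637, 113, 0]) stool();
translate([1095, 113, 0]) stool();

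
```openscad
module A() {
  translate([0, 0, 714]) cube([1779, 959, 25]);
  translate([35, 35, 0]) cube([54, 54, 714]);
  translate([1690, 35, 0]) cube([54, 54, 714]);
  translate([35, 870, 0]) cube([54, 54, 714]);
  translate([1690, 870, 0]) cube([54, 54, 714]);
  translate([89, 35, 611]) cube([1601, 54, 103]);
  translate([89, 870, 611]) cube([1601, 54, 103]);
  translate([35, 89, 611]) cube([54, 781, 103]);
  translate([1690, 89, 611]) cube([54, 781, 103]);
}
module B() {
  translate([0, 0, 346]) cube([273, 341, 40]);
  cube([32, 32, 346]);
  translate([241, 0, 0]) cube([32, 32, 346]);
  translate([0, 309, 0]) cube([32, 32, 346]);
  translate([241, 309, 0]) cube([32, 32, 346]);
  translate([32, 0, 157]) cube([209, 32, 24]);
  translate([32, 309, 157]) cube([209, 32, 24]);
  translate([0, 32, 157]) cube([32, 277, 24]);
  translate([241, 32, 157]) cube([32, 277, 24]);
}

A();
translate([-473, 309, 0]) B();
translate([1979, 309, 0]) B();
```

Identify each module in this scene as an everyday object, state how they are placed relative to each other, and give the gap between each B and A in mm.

A is a table. B is a stool. Two stools sit around the table at the −x, +x sides. The gap between each stool and the table is 200 mm.

Each stool's nearest face is 200 mm from the table's bounding box.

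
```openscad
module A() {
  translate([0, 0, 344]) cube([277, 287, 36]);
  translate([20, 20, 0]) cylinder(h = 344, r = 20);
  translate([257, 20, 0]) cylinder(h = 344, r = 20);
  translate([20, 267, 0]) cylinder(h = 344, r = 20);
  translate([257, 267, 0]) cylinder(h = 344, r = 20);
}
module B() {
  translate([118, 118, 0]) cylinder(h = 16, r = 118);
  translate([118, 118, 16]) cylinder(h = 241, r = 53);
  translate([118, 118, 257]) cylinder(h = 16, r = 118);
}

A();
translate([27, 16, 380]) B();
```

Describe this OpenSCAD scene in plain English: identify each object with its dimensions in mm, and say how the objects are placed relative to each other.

A is a four-legged stool. The seat is a 277×287×36 mm slab whose top surface is at z = 380 mm; four round legs, each 40 mm in diameter, run from the floor (z = 0) to the underside of the seat, each leg's axis is inset half a diameter from the nearest pair of seat edges (so the leg's bounding box is flush with the corner).

B is a spool: two coaxial disc flanges of radius 118 mm and thickness 16 mm, joined by a core cylinder of radius 53 mm and height 241 mm. The lower flange rests on z = 0 and the three cylinders share a vertical axis.

The spool is on top of the stool.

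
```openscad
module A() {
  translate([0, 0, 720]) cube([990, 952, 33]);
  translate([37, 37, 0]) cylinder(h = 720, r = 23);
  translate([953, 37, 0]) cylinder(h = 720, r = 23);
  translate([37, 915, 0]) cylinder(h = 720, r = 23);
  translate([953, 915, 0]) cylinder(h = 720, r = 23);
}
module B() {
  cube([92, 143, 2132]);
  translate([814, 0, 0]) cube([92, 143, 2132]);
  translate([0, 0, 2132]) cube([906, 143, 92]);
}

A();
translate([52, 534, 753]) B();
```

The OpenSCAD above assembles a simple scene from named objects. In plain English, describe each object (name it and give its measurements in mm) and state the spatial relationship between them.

A is a table with a 990×952 mm rectangular top, 33 mm thick, top surface at z = 753 mm, supported by four round legs of 46 mm diameter, each leg's bounding box inset 14 mm from the nearest pair of top edges, running from the floor.

B is a door frame. The clear opening is 722 mm wide and 2132 mm high. Two 92 mm wide jambs, 143 mm deep, stand either side of the opening from the floor to the top of the opening. A 92 mm thick head sits across the top of both jambs, spanning the full outside width of the frame.

The door frame is on top of the table.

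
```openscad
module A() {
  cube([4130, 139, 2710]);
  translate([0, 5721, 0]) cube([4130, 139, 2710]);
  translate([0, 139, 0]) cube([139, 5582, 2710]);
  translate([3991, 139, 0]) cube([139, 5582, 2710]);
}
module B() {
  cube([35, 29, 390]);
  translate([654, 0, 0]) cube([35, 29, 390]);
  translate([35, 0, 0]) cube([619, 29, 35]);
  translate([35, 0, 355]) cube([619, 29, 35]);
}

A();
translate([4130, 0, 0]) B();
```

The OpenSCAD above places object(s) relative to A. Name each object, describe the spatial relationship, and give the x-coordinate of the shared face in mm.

The house frame's +x face and the picture frame's −x face are both at x = 4130 mm.

A is a house frame. B is a picture frame. The picture frame is against the house frame's +x side, with their −y faces flush. The x-coordinate of the shared face is 4130 mm.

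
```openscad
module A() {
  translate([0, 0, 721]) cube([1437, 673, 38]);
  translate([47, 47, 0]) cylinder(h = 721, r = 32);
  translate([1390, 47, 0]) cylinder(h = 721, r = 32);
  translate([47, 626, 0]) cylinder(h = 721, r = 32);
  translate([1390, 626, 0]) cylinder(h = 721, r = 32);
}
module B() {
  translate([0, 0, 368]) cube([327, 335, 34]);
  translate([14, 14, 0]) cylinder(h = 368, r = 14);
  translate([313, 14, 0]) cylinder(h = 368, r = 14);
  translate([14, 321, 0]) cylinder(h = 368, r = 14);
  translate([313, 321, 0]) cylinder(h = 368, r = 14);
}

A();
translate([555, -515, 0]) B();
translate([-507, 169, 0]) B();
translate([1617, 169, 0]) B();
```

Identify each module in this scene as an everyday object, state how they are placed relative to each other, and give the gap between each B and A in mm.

Each stool's nearest face is 180 mm from the table's bounding box.

A is a table. B is a stool. Three stools sit around the table at the −y, −x, +x sides. The gap between each stool and the table is 180 mm.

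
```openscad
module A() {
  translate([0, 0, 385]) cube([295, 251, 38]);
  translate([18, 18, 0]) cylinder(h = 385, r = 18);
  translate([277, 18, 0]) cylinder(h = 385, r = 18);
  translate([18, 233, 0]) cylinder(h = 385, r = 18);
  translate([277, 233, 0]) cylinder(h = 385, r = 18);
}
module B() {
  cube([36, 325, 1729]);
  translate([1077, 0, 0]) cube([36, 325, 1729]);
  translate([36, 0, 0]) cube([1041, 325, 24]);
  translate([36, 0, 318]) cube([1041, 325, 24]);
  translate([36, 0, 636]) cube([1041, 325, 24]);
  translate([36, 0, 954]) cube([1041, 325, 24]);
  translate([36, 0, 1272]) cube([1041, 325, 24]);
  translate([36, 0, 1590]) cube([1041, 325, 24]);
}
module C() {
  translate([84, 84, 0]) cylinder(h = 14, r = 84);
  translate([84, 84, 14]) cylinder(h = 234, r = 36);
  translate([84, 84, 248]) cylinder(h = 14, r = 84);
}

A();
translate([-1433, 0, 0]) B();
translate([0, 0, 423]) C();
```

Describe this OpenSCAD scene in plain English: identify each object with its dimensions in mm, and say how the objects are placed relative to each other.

A is a simple wooden stool: a rectangular seat 295 mm (x) by 251 mm (y), 38 mm thick, top face at z = 423 mm, on four round legs, each 36 mm in diameter. The legs rest on z = 0, each leg's axis is inset half a diameter from the nearest pair of seat edges (so the leg's bounding box is flush with the corner).

B is an open bookshelf. Two side panels, each 36 mm thick, 325 mm deep and 1729 mm tall, stand 1113 mm apart (outside-to-outside). Between them sit 6 shelves, each 24 mm thick and 325 mm deep, spanning the full gap between the sides. The bottom shelf rests on the floor (its underside at z = 0) and the clear gap between one shelf's top and the next shelf's underside is 294 mm.

C is a spool: two coaxial disc flanges of radius 84 mm and thickness 14 mm, joined by a core cylinder of radius 36 mm and height 234 mm. The lower flange rests on z = 0 and the three cylinders share a vertical axis.

The bookshelf is on the floor beside the stool on its −x side. The spool is on top of the stool.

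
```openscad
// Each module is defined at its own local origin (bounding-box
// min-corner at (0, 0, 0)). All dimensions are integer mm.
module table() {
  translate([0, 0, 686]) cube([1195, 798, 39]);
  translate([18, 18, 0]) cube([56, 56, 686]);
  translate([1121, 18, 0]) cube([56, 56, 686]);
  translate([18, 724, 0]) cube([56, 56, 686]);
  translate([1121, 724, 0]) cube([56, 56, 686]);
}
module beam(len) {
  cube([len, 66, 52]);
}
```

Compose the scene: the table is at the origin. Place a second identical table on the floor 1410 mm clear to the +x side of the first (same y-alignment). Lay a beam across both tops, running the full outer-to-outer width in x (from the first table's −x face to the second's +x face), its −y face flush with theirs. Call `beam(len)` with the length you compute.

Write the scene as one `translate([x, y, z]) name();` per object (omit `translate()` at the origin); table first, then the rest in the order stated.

table();
translate([2605, 0, 0]) table();
translate([0, 0, 725]) beam(3800);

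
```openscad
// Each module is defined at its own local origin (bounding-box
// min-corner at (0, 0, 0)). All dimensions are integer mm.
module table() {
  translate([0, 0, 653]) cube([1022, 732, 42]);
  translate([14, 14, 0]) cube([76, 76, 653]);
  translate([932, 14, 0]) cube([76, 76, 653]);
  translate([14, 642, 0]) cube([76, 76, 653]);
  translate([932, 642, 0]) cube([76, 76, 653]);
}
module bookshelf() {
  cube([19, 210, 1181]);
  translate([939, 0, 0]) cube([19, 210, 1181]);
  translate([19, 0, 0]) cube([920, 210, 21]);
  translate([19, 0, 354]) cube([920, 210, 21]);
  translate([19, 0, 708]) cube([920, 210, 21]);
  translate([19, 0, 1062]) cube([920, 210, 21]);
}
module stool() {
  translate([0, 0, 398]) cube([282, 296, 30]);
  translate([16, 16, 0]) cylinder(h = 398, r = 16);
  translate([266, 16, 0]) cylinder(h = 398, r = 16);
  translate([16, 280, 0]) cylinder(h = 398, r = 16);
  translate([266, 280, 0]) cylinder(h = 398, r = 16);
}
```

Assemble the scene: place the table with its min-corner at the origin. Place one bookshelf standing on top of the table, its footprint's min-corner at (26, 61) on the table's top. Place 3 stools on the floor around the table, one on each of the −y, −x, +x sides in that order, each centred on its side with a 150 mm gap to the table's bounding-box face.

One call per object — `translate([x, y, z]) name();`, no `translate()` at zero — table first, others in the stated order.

table();
translate([26, 61, 695]) bookshelf();
translate([370, -446, 0]) stool();
translate([-432, 218, 0]) stool();
translate([1172, 218, 0]) stool();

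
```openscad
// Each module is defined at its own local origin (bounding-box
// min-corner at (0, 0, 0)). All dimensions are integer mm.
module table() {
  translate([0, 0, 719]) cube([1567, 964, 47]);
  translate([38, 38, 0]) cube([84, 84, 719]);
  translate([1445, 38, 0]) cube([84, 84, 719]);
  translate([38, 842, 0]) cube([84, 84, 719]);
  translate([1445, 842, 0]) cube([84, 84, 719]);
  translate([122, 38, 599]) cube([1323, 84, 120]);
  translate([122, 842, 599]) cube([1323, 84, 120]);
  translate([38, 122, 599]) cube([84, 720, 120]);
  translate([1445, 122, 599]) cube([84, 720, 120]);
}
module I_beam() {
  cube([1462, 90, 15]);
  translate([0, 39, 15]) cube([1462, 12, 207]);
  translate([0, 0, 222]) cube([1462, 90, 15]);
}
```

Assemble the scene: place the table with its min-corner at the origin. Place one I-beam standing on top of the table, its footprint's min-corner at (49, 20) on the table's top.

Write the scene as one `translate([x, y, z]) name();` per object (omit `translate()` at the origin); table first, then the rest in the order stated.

table();
translate([49, 20, 766]) I_beam();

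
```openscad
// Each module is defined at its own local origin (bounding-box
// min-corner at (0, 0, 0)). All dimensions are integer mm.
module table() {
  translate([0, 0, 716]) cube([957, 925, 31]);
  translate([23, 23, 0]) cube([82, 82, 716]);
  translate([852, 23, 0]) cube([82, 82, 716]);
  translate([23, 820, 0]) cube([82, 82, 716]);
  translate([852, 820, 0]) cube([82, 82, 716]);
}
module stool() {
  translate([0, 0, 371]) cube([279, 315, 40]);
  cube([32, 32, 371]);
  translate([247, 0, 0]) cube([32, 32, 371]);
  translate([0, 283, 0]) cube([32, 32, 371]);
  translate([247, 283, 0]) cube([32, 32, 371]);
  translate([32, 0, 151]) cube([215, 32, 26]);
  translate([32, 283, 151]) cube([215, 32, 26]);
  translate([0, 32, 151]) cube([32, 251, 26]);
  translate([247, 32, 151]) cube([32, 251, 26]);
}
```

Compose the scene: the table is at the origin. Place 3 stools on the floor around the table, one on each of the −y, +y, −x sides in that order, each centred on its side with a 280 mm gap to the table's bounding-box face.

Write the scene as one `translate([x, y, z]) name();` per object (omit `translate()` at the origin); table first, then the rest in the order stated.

table();
translate([339, -595, 0]) stool();
translate([339, 1205, 0]) stool();
translate([-559, 305, 0]) stool();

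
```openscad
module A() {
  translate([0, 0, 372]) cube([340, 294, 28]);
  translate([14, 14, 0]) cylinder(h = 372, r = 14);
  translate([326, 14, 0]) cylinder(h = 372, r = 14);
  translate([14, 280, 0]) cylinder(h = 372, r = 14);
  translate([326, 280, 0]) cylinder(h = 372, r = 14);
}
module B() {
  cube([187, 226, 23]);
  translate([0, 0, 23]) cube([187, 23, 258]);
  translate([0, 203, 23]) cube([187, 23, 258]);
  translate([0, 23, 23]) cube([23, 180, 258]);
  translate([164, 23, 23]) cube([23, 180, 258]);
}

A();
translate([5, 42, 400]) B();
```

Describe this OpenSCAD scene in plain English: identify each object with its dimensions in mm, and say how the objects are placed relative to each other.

A is a four-legged stool. The seat is a 340×294×28 mm slab whose top surface is at z = 400 mm; four round legs, each 28 mm in diameter, run from the floor (z = 0) to the underside of the seat, each leg's axis is inset half a diameter from the nearest pair of seat edges (so the leg's bounding box is flush with the corner).

B is an open-topped rectangular box: outside dimensions 187×226×281 mm, with a uniform wall and base thickness of 23 mm. The base is a full 187×226 slab on the floor; four walls sit on top of the base. The front and back walls (the −y and +y sides) span the full width; the two side walls fit between them.

The open box is on top of the stool.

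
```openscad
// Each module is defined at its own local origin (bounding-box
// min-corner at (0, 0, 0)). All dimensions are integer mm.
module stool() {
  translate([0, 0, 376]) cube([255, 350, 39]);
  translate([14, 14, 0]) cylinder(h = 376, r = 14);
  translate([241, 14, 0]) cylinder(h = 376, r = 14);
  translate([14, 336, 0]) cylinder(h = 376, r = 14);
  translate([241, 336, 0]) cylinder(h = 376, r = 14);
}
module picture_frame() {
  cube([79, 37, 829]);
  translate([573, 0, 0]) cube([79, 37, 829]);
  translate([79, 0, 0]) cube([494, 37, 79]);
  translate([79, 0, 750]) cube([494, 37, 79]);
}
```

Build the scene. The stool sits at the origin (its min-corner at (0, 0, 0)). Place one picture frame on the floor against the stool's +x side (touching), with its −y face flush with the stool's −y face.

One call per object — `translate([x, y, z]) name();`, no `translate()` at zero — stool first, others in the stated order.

stool();
translate([255, 0, 0]) picture_frame();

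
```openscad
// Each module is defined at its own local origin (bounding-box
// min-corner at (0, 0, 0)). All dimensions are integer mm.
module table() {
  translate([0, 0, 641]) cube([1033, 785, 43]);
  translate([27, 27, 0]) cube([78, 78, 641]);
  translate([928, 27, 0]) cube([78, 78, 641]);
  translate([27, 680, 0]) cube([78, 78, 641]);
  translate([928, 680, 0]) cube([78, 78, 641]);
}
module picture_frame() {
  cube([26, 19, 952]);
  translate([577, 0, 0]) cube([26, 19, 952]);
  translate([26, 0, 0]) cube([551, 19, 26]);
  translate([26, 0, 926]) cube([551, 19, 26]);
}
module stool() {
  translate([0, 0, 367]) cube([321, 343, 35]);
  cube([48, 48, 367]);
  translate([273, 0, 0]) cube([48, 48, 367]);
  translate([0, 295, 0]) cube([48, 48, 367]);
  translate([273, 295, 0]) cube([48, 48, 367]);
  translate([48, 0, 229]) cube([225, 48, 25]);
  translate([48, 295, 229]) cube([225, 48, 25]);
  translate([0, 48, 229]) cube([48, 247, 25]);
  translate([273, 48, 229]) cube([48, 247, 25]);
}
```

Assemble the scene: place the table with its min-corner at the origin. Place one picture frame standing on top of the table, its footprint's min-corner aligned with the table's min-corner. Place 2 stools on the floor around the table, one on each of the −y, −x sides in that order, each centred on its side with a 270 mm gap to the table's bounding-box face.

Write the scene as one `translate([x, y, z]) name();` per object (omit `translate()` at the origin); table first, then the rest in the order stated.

table();
translate([0, 0, 684]) picture_frame();
translate([356, -613, 0]) stool();
translate([-591, 221, 0]) stool();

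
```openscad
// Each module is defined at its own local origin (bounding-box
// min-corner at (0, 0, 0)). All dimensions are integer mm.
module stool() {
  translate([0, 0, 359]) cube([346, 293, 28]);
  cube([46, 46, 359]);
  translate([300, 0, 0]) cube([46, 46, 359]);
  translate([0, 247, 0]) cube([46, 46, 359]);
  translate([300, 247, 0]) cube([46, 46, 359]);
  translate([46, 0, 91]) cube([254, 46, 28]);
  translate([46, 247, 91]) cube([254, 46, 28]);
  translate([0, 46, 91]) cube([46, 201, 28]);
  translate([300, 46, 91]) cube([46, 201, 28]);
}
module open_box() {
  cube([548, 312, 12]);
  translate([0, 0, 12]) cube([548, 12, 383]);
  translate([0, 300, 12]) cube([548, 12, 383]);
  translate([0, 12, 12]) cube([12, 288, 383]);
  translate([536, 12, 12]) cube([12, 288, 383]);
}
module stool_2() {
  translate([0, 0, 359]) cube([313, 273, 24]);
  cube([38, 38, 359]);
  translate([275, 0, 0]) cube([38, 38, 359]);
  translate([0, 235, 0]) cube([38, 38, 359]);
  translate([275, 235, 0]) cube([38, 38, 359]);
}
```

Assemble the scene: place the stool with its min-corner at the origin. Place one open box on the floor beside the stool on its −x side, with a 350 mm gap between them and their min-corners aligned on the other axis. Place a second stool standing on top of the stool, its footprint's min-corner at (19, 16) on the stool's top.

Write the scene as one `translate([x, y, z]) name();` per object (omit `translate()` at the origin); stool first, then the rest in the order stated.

stool();
translate([-898, 0, 0]) open_box();
translate([19, 16, 387]) stool_2();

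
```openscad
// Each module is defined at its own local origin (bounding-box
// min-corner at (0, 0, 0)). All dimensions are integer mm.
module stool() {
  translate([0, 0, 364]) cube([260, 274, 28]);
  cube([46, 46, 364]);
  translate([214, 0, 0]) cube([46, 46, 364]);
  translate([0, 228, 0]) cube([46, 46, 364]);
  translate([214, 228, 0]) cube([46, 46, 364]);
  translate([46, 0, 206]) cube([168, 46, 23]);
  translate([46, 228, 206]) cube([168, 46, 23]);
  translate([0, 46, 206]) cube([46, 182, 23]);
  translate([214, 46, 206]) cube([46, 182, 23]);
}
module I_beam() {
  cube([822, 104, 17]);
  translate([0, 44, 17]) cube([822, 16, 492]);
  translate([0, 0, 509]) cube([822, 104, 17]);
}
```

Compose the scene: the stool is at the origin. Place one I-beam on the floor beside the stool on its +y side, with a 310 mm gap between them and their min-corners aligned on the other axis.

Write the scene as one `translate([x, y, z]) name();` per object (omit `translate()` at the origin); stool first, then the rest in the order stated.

stool();
translate([0, 584, 0]) I_beam();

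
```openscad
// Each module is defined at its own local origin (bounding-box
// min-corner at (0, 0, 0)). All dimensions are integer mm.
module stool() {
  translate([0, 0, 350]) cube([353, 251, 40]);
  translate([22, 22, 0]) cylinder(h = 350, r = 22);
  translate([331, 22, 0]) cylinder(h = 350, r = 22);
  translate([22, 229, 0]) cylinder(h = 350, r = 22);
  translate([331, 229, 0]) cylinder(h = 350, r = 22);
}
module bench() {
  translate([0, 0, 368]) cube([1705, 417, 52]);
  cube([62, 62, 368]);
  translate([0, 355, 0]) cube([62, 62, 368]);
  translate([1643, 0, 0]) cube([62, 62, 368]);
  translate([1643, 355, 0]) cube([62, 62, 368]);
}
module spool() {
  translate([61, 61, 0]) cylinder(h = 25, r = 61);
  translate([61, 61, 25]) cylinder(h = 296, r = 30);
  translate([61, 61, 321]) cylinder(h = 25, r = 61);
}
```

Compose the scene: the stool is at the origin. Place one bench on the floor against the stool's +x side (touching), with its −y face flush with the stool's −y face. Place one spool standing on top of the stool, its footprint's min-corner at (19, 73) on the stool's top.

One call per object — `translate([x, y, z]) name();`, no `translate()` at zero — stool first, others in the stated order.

stool();
translate([353, 0, 0]) bench();
translate([19, 73, 390]) spool();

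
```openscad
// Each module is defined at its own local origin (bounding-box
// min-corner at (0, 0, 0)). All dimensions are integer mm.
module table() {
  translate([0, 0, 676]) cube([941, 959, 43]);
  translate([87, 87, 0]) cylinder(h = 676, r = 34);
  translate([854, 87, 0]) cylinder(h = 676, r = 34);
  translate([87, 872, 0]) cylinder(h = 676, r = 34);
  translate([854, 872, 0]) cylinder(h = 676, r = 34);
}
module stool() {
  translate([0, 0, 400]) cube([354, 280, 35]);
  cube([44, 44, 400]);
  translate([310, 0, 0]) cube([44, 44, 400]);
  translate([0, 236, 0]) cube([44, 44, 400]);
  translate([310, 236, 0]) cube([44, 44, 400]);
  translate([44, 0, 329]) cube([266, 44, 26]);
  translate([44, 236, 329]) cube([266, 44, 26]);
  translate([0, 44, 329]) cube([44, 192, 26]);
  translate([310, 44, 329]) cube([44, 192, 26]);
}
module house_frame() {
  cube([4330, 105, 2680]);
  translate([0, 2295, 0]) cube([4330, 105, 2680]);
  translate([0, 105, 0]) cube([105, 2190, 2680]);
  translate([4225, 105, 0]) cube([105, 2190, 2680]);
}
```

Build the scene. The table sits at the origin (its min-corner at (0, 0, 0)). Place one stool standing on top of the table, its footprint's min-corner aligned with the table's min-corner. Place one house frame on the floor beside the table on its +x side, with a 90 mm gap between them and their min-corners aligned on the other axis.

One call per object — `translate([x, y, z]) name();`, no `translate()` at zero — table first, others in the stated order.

table();
translate([0, 0, 719]) stool();
translate([1031, 0, 0]) house_frame();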